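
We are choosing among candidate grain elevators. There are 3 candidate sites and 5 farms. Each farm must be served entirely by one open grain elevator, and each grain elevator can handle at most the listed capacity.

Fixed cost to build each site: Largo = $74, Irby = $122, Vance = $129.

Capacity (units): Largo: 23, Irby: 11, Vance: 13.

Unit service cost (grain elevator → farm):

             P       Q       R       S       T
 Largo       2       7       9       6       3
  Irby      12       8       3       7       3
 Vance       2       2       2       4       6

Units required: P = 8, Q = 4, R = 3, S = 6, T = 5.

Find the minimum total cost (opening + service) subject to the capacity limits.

Minimum total cost: 272

Open {Largo, Vance}: P→Largo 2·8=16, Q→Vance 2·4=8, R→Vance 2·3=6, S→Vance 4·6=24, T→Largo 3·5=15.
Loads: Largo carries 13/23, Vance carries 13/13. Service 69; fixed 203; total 272.
Next best feasible plan costs 284.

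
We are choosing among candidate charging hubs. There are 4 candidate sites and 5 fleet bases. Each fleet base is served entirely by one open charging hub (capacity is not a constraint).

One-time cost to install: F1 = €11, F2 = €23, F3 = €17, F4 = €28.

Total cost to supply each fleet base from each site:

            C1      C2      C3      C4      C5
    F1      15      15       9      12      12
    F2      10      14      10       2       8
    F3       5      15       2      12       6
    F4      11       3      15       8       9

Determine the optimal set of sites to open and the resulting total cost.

Open F3 only; minimum total cost 57.

For any fixed open set, each fleet base goes to its cheapest open site; total = fixed + service.
{F3}: C1→F3 5, C2→F3 15, C3→F3 2, C4→F3 12, C5→F3 6. Service 40; fixed 17; total 57.
{F2}: C1→F2 10, C2→F2 14, C3→F2 10, C4→F2 2, C5→F2 8. Service 44; fixed 23; total 67.
{F1, F3}: service 40 + fixed 28 = 68
{F1, F2, F3, F4}: service 18 + fixed 79 = 97
No other subset beats 57.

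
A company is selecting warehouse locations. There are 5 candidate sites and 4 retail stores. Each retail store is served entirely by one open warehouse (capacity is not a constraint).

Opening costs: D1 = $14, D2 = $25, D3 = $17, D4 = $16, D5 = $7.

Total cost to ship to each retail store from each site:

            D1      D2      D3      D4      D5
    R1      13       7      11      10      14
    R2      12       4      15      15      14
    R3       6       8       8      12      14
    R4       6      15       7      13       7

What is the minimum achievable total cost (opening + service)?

Minimum total cost: 51

For any fixed open set, each retail store goes to its cheapest open site; total = fixed + service.
{D1}: R1→D1 13, R2→D1 12, R3→D1 6, R4→D1 6. Service 37; fixed 14; total 51.
{D5}: R1→D5 14, R2→D5 14, R3→D5 14, R4→D5 7. Service 49; fixed 7; total 56.
{D1, D5}: service 37 + fixed 21 = 58
{D1, D2, D3, D4, D5}: service 23 + fixed 79 = 102
No other subset beats 51.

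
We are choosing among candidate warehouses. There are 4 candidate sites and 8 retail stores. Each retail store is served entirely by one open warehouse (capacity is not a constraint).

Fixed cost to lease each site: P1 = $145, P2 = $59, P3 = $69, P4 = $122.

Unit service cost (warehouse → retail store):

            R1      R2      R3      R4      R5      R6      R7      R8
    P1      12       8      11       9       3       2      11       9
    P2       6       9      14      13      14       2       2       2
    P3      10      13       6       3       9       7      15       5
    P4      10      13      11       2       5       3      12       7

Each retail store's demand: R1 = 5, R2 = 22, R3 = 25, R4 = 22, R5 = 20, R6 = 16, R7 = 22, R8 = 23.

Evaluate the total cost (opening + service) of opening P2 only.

Each retail store is assigned to its cheapest site among the open ones.
{P2}: R1→P2 6·5=30, R2→P2 9·22=198, R3→P2 14·25=350, R4→P2 13·22=286, R5→P2 14·20=280, R6→P2 2·16=32, R7→P2 2·22=44, R8→P2 2·23=46. Service 1266; fixed 59; total 1325.

Total cost: 1325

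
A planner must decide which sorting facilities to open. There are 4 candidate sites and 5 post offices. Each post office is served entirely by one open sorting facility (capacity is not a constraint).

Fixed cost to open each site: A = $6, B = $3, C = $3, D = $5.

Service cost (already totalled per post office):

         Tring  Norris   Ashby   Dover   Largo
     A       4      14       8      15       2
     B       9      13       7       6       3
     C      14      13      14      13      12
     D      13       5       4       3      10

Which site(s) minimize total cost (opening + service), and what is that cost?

For any fixed open set, each post office goes to its cheapest open site; total = fixed + service.
{A, D}: Tring→A 4, Norris→D 5, Ashby→D 4, Dover→D 3, Largo→A 2. Service 18; fixed 11; total 29.
{A, B, D}: Tring→A 4, Norris→D 5, Ashby→D 4, Dover→D 3, Largo→A 2. Service 18; fixed 14; total 32.
{A, C, D}: Tring→A 4, Norris→D 5, Ashby→D 4, Dover→D 3, Largo→A 2. Service 18; fixed 14; total 32.
{A, B, C, D}: Tring→A 4, Norris→D 5, Ashby→D 4, Dover→D 3, Largo→A 2. Service 18; fixed 17; total 35.
No other subset beats 29.

Open A and D; minimum total cost 29.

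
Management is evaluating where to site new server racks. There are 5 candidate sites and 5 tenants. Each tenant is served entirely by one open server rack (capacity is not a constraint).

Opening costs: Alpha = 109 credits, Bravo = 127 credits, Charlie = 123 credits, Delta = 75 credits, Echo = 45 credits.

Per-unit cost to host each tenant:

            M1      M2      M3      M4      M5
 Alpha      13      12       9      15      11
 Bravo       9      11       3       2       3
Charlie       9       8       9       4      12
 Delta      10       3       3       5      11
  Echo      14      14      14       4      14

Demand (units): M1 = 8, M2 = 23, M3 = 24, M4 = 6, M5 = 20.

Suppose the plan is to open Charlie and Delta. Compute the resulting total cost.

Each tenant is assigned to its cheapest site among the open ones.
{Charlie, Delta}: M1→Charlie 9·8=72, M2→Delta 3·23=69, M3→Delta 3·24=72, M4→Charlie 4·6=24, M5→Delta 11·20=220. Service 457; fixed 198; total 655.

Total cost: 655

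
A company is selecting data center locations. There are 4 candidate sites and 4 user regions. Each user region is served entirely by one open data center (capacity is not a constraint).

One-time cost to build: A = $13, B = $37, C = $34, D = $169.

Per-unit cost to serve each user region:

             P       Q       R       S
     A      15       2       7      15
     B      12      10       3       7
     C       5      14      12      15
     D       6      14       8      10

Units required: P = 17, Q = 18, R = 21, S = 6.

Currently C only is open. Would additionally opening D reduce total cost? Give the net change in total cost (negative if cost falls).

Current service cost with {C}: 679.
Adding D: each user region re-picks its cheapest; new service cost 565, saving 114.
Extra fixed cost: 169. Net change = 169 − 114 = 55.
(Totals: 713 → 768.)

No — net change +55 (cost rises by 55).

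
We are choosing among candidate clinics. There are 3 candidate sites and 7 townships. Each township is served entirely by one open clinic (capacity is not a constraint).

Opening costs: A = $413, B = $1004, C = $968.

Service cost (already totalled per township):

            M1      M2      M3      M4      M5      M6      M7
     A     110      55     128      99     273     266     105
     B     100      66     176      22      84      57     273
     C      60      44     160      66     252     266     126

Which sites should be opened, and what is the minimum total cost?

Open A only; minimum total cost 1449.

For any fixed open set, each township goes to its cheapest open site; total = fixed + service.
{A}: M1→A 110, M2→A 55, M3→A 128, M4→A 99, M5→A 273, M6→A 266, M7→A 105. Service 1036; fixed 413; total 1449.
{B}: M1→B 100, M2→B 66, M3→B 176, M4→B 22, M5→B 84, M6→B 57, M7→B 273. Service 778; fixed 1004; total 1782.
{C}: service 974 + fixed 968 = 1942
{A, B, C}: service 500 + fixed 2385 = 2885
No other subset beats 1449.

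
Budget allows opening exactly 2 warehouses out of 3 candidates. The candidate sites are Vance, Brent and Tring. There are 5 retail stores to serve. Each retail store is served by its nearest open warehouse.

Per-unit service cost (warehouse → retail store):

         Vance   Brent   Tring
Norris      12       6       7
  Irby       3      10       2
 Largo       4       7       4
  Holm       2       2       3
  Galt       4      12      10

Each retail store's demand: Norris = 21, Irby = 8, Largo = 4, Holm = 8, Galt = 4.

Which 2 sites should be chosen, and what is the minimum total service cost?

With exactly 2 open, each retail store uses its cheapest among the chosen.
{Vance, Brent}: Norris→Brent 6·21=126, Irby→Vance 3·8=24, Largo→Vance 4·4=16, Holm→Vance 2·8=16, Galt→Vance 4·4=16. Service cost 198.
{Vance, Tring}: service cost 211
{Brent, Tring}: service cost 214
Among all 3 size-2 choices, {Vance, Brent} is lowest.

Choose Vance and Brent; total service cost 198.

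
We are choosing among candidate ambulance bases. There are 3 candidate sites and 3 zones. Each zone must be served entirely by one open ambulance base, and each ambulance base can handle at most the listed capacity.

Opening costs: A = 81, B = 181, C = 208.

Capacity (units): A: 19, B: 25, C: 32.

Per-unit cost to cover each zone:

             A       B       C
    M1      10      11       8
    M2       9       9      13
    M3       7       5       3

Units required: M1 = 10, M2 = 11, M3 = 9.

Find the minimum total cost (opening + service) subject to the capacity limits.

Open {C}: M1→C 8·10=80, M2→C 13·11=143, M3→C 3·9=27.
Loads: C carries 30/32. Service 250; fixed 208; total 458.
Next best feasible plan costs 495.

Minimum total cost: 458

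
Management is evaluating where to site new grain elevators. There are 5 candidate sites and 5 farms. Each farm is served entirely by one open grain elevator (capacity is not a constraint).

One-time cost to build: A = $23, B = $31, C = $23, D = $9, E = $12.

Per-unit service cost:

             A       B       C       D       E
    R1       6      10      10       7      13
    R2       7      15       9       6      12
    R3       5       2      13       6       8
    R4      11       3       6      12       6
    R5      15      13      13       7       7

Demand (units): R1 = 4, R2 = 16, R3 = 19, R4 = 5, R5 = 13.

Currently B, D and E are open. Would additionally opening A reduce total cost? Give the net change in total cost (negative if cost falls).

Current service cost with {B, D, E}: 268.
Adding A: each farm re-picks its cheapest; new service cost 264, saving 4.
Extra fixed cost: 23. Net change = 23 − 4 = 19.
(Totals: 320 → 339.)

No — net change +19 (cost rises by 19).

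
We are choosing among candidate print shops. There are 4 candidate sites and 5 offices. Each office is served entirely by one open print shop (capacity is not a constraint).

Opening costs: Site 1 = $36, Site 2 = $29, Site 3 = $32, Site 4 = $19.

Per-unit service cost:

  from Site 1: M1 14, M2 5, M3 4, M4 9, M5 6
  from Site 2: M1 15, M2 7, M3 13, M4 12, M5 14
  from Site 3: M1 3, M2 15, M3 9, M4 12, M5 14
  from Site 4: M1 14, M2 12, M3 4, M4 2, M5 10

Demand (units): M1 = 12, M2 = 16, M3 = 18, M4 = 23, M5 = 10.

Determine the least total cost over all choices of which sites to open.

For any fixed open set, each office goes to its cheapest open site; total = fixed + service.
{Site 1, Site 3, Site 4}: M1→Site 3 3·12=36, M2→Site 1 5·16=80, M3→Site 1 4·18=72, M4→Site 4 2·23=46, M5→Site 1 6·10=60. Service 294; fixed 87; total 381.
{Site 1, Site 2, Site 3, Site 4}: M1→Site 3 3·12=36, M2→Site 1 5·16=80, M3→Site 1 4·18=72, M4→Site 4 2·23=46, M5→Site 1 6·10=60. Service 294; fixed 116; total 410.
{Site 2, Site 3, Site 4}: M1→Site 3 3·12=36, M2→Site 2 7·16=112, M3→Site 4 4·18=72, M4→Site 4 2·23=46, M5→Site 4 10·10=100. Service 366; fixed 80; total 446.
{Site 4}: M1→Site 4 14·12=168, M2→Site 4 12·16=192, M3→Site 4 4·18=72, M4→Site 4 2·23=46, M5→Site 4 10·10=100. Service 578; fixed 19; total 597.
(All 15 nonempty subsets were checked; Site 1, Site 3 and Site 4 is lowest.)

Minimum total cost: 381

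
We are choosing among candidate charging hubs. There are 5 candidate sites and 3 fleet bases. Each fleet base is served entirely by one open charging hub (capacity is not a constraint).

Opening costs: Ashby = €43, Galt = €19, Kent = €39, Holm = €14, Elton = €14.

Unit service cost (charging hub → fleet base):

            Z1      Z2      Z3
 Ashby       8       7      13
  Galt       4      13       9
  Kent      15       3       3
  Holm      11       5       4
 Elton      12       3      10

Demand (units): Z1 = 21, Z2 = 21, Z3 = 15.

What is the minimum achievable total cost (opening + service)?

Minimum total cost: 250

For any fixed open set, each fleet base goes to its cheapest open site; total = fixed + service.
{Galt, Kent}: Z1→Galt 4·21=84, Z2→Kent 3·21=63, Z3→Kent 3·15=45. Service 192; fixed 58; total 250.
{Galt, Holm, Elton}: service 207 + fixed 47 = 254
{Galt, Kent, Holm}: service 192 + fixed 72 = 264
{Ashby, Galt, Kent, Holm, Elton}: service 192 + fixed 129 = 321
No other subset beats 250.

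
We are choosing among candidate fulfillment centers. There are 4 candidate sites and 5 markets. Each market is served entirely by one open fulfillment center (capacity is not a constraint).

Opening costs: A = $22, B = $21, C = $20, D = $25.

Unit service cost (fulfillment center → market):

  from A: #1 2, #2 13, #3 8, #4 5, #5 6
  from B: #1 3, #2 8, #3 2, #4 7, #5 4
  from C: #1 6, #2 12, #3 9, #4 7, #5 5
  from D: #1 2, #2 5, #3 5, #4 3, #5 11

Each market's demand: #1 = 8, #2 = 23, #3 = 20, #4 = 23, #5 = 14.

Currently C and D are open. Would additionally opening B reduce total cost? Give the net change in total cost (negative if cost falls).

Current service cost with {C, D}: 370.
Adding B: each market re-picks its cheapest; new service cost 296, saving 74.
Extra fixed cost: 21. Net change = 21 − 74 = -53.
(Totals: 415 → 362.)

Yes — net change −53 (cost falls by 53).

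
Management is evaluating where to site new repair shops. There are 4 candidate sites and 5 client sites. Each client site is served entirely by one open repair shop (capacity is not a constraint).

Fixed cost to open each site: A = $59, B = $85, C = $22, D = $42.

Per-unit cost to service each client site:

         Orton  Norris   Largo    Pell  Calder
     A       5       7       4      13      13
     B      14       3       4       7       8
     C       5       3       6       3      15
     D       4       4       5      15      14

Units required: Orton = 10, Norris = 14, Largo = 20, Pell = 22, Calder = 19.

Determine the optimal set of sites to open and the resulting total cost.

For any fixed open set, each client site goes to its cheapest open site; total = fixed + service.
{B, C}: Orton→C 5·10=50, Norris→B 3·14=42, Largo→B 4·20=80, Pell→C 3·22=66, Calder→B 8·19=152. Service 390; fixed 107; total 497.
{B, C, D}: service 380 + fixed 149 = 529
{A, B, C}: service 390 + fixed 166 = 556
{A, B, C, D}: service 380 + fixed 208 = 588
(All 15 nonempty subsets were checked; B and C is lowest.)

Open B and C; minimum total cost 497.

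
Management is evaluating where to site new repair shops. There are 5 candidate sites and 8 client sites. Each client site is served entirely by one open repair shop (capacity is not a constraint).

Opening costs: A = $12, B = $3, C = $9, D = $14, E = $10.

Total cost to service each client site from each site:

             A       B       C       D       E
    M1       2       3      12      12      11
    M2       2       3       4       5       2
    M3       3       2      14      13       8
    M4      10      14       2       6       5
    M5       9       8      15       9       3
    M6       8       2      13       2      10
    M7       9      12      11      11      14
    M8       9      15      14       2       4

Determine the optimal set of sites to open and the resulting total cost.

For any fixed open set, each client site goes to its cheapest open site; total = fixed + service.
{B, E}: M1→B 3, M2→E 2, M3→B 2, M4→E 5, M5→E 3, M6→B 2, M7→B 12, M8→E 4. Service 33; fixed 13; total 46.
{B, C, E}: service 29 + fixed 22 = 51
{A, B, E}: service 29 + fixed 25 = 54
{A, B, C, D, E}: service 24 + fixed 48 = 72
No other subset beats 46.

Open B and E; minimum total cost 46.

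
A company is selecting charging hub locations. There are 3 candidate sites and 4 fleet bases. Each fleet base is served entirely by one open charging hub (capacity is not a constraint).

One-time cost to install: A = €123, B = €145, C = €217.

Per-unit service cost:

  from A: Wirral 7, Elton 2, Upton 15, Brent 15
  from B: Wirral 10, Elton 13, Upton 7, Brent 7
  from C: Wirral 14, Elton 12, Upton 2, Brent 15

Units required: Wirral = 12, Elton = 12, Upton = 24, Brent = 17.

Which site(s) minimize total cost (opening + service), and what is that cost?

For any fixed open set, each fleet base goes to its cheapest open site; total = fixed + service.
{A, B}: Wirral→A 7·12=84, Elton→A 2·12=24, Upton→B 7·24=168, Brent→B 7·17=119. Service 395; fixed 268; total 663.
{B}: service 563 + fixed 145 = 708
{A, C}: service 411 + fixed 340 = 751
{A, B, C}: service 275 + fixed 485 = 760
(All 7 nonempty subsets were checked; A and B is lowest.)

Open A and B; minimum total cost 663.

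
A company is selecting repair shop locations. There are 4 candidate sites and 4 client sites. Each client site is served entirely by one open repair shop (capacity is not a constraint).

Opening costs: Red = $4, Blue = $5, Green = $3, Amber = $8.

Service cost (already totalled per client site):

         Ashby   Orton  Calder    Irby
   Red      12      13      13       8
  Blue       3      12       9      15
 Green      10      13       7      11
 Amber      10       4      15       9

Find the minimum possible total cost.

Minimum total cost: 38

For any fixed open set, each client site goes to its cheapest open site; total = fixed + service.
{Blue, Amber}: Ashby→Blue 3, Orton→Amber 4, Calder→Blue 9, Irby→Amber 9. Service 25; fixed 13; total 38.
{Blue, Green, Amber}: service 23 + fixed 16 = 39
{Red, Blue}: Ashby→Blue 3, Orton→Blue 12, Calder→Blue 9, Irby→Red 8. Service 32; fixed 9; total 41.
{Red, Blue, Green, Amber}: Ashby→Blue 3, Orton→Amber 4, Calder→Green 7, Irby→Red 8. Service 22; fixed 20; total 42.
No other subset beats 38.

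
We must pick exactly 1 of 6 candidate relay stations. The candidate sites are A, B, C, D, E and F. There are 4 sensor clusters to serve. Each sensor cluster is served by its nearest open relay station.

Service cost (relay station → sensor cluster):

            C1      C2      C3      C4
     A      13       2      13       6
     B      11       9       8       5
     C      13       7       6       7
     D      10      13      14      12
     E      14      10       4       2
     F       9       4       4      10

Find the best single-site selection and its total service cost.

Choose F only; total service cost 27.

With exactly 1 open, each sensor cluster uses its cheapest among the chosen.
{F}: C1→F 9, C2→F 4, C3→F 4, C4→F 10. Service cost 27.
{E}: service cost 30
{B}: service cost 33
Among all 6 size-1 choices, {F} is lowest.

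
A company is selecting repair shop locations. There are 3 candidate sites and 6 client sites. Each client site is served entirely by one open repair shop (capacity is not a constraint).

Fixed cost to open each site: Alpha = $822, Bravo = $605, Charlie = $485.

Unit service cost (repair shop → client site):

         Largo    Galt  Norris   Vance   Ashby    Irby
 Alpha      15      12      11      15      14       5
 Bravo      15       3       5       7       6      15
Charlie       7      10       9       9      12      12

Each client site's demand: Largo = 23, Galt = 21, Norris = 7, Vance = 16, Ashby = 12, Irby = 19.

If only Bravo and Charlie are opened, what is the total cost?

Total cost: 1761

Each client site is assigned to its cheapest site among the open ones.
{Bravo, Charlie}: Largo→Charlie 7·23=161, Galt→Bravo 3·21=63, Norris→Bravo 5·7=35, Vance→Bravo 7·16=112, Ashby→Bravo 6·12=72, Irby→Charlie 12·19=228. Service 671; fixed 1090; total 1761.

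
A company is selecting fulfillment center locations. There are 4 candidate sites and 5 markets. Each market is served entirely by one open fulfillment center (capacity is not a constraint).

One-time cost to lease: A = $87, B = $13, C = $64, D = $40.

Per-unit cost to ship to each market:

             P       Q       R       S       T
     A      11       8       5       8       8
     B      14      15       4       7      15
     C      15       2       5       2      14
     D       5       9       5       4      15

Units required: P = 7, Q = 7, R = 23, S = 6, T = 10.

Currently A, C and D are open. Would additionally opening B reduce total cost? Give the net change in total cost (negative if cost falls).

Current service cost with {A, C, D}: 256.
Adding B: each market re-picks its cheapest; new service cost 233, saving 23.
Extra fixed cost: 13. Net change = 13 − 23 = -10.
(Totals: 447 → 437.)

Yes — net change −10 (cost falls by 10).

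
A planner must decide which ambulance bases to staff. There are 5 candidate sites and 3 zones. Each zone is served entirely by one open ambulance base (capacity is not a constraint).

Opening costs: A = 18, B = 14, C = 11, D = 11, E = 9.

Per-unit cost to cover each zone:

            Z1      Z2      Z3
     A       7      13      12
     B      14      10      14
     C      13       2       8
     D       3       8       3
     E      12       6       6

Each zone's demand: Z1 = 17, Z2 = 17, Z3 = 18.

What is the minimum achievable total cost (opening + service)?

Minimum total cost: 161

For any fixed open set, each zone goes to its cheapest open site; total = fixed + service.
{C, D}: Z1→D 3·17=51, Z2→C 2·17=34, Z3→D 3·18=54. Service 139; fixed 22; total 161.
{C, D, E}: Z1→D 3·17=51, Z2→C 2·17=34, Z3→D 3·18=54. Service 139; fixed 31; total 170.
{B, C, D}: service 139 + fixed 36 = 175
{A, B, C, D, E}: Z1→D 3·17=51, Z2→C 2·17=34, Z3→D 3·18=54. Service 139; fixed 63; total 202.
No other subset beats 161.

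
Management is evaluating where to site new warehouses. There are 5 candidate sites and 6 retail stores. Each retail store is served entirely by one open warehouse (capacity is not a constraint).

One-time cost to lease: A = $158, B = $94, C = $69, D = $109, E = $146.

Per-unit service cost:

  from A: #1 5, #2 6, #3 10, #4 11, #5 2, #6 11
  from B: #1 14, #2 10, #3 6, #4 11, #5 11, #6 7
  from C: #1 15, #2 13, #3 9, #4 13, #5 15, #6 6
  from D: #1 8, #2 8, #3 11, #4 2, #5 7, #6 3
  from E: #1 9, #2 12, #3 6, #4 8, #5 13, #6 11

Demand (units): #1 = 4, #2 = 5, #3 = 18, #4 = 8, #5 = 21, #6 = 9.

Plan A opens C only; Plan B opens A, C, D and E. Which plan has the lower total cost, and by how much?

Plan A: {C}: #1→C 15·4=60, #2→C 13·5=65, #3→C 9·18=162, #4→C 13·8=104, #5→C 15·21=315, #6→C 6·9=54. Service 760; fixed 69; total 829.
Plan B: {A, C, D, E}: #1→A 5·4=20, #2→A 6·5=30, #3→E 6·18=108, #4→D 2·8=16, #5→A 2·21=42, #6→D 3·9=27. Service 243; fixed 482; total 725.
Difference: |829 − 725| = 104.

Plan B is cheaper by 104.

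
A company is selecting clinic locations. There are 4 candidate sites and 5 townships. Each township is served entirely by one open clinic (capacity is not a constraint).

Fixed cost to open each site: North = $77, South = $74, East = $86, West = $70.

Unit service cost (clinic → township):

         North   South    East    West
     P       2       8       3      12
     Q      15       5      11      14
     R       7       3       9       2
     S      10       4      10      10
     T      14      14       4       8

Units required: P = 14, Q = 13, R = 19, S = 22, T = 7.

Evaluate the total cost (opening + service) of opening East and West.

Total cost: 627

Each township is assigned to its cheapest site among the open ones.
{East, West}: P→East 3·14=42, Q→East 11·13=143, R→West 2·19=38, S→East 10·22=220, T→East 4·7=28. Service 471; fixed 156; total 627.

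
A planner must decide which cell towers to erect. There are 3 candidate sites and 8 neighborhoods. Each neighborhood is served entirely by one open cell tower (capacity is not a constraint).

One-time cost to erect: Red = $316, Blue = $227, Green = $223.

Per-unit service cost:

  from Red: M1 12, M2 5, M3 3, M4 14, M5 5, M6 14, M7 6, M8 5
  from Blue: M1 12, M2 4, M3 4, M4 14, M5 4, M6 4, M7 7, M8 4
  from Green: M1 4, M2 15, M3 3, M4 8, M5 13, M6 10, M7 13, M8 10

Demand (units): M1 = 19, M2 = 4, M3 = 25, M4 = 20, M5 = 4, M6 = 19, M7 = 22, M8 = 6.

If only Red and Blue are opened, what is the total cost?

Total cost: 1390

Each neighborhood is assigned to its cheapest site among the open ones.
{Red, Blue}: M1→Red 12·19=228, M2→Blue 4·4=16, M3→Red 3·25=75, M4→Red 14·20=280, M5→Blue 4·4=16, M6→Blue 4·19=76, M7→Red 6·22=132, M8→Blue 4·6=24. Service 847; fixed 543; total 1390.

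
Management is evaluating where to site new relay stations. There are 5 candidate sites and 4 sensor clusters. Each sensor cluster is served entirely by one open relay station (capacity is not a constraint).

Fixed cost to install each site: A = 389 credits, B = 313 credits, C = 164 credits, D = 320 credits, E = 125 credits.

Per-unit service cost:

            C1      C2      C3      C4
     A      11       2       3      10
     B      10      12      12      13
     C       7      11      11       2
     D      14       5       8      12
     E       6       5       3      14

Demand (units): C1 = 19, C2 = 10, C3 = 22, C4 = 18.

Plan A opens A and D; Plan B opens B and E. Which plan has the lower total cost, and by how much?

Plan B is cheaper by 282.

Plan A: {A, D}: C1→A 11·19=209, C2→A 2·10=20, C3→A 3·22=66, C4→A 10·18=180. Service 475; fixed 709; total 1184.
Plan B: {B, E}: C1→E 6·19=114, C2→E 5·10=50, C3→E 3·22=66, C4→B 13·18=234. Service 464; fixed 438; total 902.
Difference: |1184 − 902| = 282.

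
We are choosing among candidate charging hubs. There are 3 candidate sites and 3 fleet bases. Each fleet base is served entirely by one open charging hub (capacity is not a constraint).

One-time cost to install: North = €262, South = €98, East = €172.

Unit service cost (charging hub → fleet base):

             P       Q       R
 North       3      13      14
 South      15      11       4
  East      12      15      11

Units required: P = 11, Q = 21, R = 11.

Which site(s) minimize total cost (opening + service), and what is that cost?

For any fixed open set, each fleet base goes to its cheapest open site; total = fixed + service.
{South}: P→South 15·11=165, Q→South 11·21=231, R→South 4·11=44. Service 440; fixed 98; total 538.
{North, South}: P→North 3·11=33, Q→South 11·21=231, R→South 4·11=44. Service 308; fixed 360; total 668.
{South, East}: P→East 12·11=132, Q→South 11·21=231, R→South 4·11=44. Service 407; fixed 270; total 677.
{North, South, East}: P→North 3·11=33, Q→South 11·21=231, R→South 4·11=44. Service 308; fixed 532; total 840.
No other subset beats 538.

Open South only; minimum total cost 538.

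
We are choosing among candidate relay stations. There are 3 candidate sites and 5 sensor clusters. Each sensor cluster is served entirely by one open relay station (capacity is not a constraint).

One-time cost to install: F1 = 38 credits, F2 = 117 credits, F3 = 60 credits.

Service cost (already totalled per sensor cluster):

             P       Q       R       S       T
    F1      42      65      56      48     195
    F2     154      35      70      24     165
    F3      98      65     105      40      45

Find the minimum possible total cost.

Minimum total cost: 346

For any fixed open set, each sensor cluster goes to its cheapest open site; total = fixed + service.
{F1, F3}: P→F1 42, Q→F1 65, R→F1 56, S→F3 40, T→F3 45. Service 248; fixed 98; total 346.
{F3}: service 353 + fixed 60 = 413
{F1, F2, F3}: P→F1 42, Q→F2 35, R→F1 56, S→F2 24, T→F3 45. Service 202; fixed 215; total 417.
{F1}: P→F1 42, Q→F1 65, R→F1 56, S→F1 48, T→F1 195. Service 406; fixed 38; total 444.
No other subset beats 346.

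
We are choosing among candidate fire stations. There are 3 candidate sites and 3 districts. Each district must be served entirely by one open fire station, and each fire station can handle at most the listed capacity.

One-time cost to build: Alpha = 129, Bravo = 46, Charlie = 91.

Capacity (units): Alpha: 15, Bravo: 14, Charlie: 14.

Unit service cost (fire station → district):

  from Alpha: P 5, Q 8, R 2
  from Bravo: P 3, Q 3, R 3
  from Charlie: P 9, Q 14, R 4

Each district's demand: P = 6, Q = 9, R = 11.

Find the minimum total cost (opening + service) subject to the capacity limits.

Minimum total cost: 310

Open {Alpha, Bravo}: P→Alpha 5·6=30, Q→Alpha 8·9=72, R→Bravo 3·11=33.
Loads: Alpha carries 15/15, Bravo carries 11/14. Service 135; fixed 175; total 310.
Next best feasible plan costs 366.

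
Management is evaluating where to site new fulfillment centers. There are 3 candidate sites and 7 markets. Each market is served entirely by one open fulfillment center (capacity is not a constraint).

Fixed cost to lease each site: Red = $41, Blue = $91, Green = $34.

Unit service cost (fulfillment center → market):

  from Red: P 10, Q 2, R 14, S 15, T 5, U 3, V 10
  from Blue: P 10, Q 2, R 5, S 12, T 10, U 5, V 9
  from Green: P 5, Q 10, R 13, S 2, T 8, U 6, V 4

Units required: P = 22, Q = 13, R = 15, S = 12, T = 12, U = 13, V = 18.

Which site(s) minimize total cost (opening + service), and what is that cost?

Open Red, Blue and Green; minimum total cost 572.

For any fixed open set, each market goes to its cheapest open site; total = fixed + service.
{Red, Blue, Green}: P→Green 5·22=110, Q→Red 2·13=26, R→Blue 5·15=75, S→Green 2·12=24, T→Red 5·12=60, U→Red 3·13=39, V→Green 4·18=72. Service 406; fixed 166; total 572.
{Blue, Green}: P→Green 5·22=110, Q→Blue 2·13=26, R→Blue 5·15=75, S→Green 2·12=24, T→Green 8·12=96, U→Blue 5·13=65, V→Green 4·18=72. Service 468; fixed 125; total 593.
{Red, Green}: service 526 + fixed 75 = 601
{Green}: service 705 + fixed 34 = 739
No other subset beats 572.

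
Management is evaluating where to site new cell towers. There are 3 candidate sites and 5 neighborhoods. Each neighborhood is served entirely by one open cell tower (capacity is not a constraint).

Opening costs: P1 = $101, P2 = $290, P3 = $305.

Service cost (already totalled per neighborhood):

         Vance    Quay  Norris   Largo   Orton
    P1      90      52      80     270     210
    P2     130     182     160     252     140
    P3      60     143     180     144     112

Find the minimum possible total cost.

For any fixed open set, each neighborhood goes to its cheapest open site; total = fixed + service.
{P1}: Vance→P1 90, Quay→P1 52, Norris→P1 80, Largo→P1 270, Orton→P1 210. Service 702; fixed 101; total 803.
{P1, P3}: Vance→P3 60, Quay→P1 52, Norris→P1 80, Largo→P3 144, Orton→P3 112. Service 448; fixed 406; total 854.
{P3}: service 639 + fixed 305 = 944
{P1, P2, P3}: service 448 + fixed 696 = 1144
No other subset beats 803.

Minimum total cost: 803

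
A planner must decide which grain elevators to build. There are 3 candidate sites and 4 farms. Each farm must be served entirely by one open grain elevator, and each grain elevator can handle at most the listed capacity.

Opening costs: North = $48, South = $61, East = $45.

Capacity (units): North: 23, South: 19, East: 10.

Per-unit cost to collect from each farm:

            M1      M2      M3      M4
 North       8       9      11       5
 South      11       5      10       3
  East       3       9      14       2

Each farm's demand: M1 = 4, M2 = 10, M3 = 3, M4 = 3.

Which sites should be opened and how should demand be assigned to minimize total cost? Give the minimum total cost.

Minimum total cost: 204

Open {South, East}: M1→East 3·4=12, M2→South 5·10=50, M3→South 10·3=30, M4→East 2·3=6.
Loads: South carries 13/19, East carries 7/10. Service 98; fixed 106; total 204.
Next best feasible plan costs 207.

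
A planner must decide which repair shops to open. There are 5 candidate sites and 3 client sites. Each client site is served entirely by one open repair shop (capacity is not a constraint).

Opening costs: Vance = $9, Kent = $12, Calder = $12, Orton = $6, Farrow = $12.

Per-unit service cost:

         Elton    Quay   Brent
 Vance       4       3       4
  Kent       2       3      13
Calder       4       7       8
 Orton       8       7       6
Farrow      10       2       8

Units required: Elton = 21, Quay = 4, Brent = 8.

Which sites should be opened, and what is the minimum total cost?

Open Vance and Kent; minimum total cost 107.

For any fixed open set, each client site goes to its cheapest open site; total = fixed + service.
{Vance, Kent}: Elton→Kent 2·21=42, Quay→Vance 3·4=12, Brent→Vance 4·8=32. Service 86; fixed 21; total 107.
{Vance, Kent, Orton}: service 86 + fixed 27 = 113
{Vance, Kent, Farrow}: service 82 + fixed 33 = 115
{Vance, Kent, Calder, Orton, Farrow}: Elton→Kent 2·21=42, Quay→Farrow 2·4=8, Brent→Vance 4·8=32. Service 82; fixed 51; total 133.
No other subset beats 107.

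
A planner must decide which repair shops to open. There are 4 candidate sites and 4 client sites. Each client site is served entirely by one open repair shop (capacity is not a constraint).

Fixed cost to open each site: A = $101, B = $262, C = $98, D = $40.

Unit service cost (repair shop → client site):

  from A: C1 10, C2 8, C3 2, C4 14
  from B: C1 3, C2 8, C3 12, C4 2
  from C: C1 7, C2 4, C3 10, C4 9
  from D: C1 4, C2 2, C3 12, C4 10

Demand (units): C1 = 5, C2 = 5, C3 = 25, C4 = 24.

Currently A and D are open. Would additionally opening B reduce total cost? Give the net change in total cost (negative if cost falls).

No — net change +65 (cost rises by 65).

Current service cost with {A, D}: 320.
Adding B: each client site re-picks its cheapest; new service cost 123, saving 197.
Extra fixed cost: 262. Net change = 262 − 197 = 65.
(Totals: 461 → 526.)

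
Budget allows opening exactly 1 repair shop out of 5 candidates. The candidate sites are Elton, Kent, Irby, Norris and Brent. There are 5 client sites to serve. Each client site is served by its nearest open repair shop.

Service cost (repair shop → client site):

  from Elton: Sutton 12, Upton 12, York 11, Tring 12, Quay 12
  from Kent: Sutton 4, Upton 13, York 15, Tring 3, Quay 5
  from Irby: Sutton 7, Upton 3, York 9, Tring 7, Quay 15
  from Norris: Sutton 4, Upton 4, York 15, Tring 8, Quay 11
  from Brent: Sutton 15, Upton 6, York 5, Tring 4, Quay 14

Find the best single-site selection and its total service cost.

Choose Kent only; total service cost 40.

With exactly 1 open, each client site uses its cheapest among the chosen.
{Kent}: Sutton→Kent 4, Upton→Kent 13, York→Kent 15, Tring→Kent 3, Quay→Kent 5. Service cost 40.
{Irby}: service cost 41
{Norris}: service cost 42
Among all 5 size-1 choices, {Kent} is lowest.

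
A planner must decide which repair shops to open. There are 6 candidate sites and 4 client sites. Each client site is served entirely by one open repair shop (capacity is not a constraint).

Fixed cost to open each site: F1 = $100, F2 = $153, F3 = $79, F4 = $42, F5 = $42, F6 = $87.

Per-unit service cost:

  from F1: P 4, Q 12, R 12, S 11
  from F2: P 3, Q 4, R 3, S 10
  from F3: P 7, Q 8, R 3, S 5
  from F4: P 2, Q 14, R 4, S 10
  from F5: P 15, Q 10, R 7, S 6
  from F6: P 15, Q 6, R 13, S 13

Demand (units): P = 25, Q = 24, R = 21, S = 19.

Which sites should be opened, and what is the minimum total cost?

Open F3 and F4; minimum total cost 521.

For any fixed open set, each client site goes to its cheapest open site; total = fixed + service.
{F3, F4}: P→F4 2·25=50, Q→F3 8·24=192, R→F3 3·21=63, S→F3 5·19=95. Service 400; fixed 121; total 521.
{F2, F5}: service 348 + fixed 195 = 543
{F2, F4, F5}: P→F4 2·25=50, Q→F2 4·24=96, R→F2 3·21=63, S→F5 6·19=114. Service 323; fixed 237; total 560.
{F1, F2, F3, F4, F5, F6}: P→F4 2·25=50, Q→F2 4·24=96, R→F2 3·21=63, S→F3 5·19=95. Service 304; fixed 503; total 807.
No other subset beats 521.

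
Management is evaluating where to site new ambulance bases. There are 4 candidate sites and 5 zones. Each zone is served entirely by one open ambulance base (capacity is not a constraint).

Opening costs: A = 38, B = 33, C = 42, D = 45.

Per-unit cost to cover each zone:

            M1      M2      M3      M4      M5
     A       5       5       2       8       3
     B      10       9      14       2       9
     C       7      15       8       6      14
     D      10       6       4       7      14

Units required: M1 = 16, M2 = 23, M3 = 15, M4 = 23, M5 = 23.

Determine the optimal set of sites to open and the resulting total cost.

Open A and B; minimum total cost 411.

For any fixed open set, each zone goes to its cheapest open site; total = fixed + service.
{A, B}: M1→A 5·16=80, M2→A 5·23=115, M3→A 2·15=30, M4→B 2·23=46, M5→A 3·23=69. Service 340; fixed 71; total 411.
{A, B, C}: service 340 + fixed 113 = 453
{A, B, D}: service 340 + fixed 116 = 456
{A, B, C, D}: M1→A 5·16=80, M2→A 5·23=115, M3→A 2·15=30, M4→B 2·23=46, M5→A 3·23=69. Service 340; fixed 158; total 498.
No other subset beats 411.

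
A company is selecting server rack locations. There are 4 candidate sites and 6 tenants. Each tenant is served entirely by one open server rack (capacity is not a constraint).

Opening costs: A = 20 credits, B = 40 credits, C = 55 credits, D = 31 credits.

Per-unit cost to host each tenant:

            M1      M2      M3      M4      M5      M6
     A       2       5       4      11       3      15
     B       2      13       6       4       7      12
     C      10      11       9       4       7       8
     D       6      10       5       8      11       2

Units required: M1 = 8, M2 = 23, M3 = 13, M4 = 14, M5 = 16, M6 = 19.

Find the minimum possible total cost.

For any fixed open set, each tenant goes to its cheapest open site; total = fixed + service.
{A, B, D}: M1→A 2·8=16, M2→A 5·23=115, M3→A 4·13=52, M4→B 4·14=56, M5→A 3·16=48, M6→D 2·19=38. Service 325; fixed 91; total 416.
{A, C, D}: service 325 + fixed 106 = 431
{A, D}: M1→A 2·8=16, M2→A 5·23=115, M3→A 4·13=52, M4→D 8·14=112, M5→A 3·16=48, M6→D 2·19=38. Service 381; fixed 51; total 432.
{A, B, C, D}: service 325 + fixed 146 = 471
No other subset beats 416.

Minimum total cost: 416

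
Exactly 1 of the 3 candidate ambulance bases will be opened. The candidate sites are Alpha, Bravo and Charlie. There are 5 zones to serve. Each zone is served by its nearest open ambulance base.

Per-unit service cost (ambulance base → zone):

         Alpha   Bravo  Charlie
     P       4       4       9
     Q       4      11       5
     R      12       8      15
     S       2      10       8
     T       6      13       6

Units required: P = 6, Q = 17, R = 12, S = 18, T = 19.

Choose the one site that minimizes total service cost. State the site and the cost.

With exactly 1 open, each zone uses its cheapest among the chosen.
{Alpha}: P→Alpha 4·6=24, Q→Alpha 4·17=68, R→Alpha 12·12=144, S→Alpha 2·18=36, T→Alpha 6·19=114. Service cost 386.
{Charlie}: service cost 577
{Bravo}: service cost 734
Among all 3 size-1 choices, {Alpha} is lowest.

Choose Alpha only; total service cost 386.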